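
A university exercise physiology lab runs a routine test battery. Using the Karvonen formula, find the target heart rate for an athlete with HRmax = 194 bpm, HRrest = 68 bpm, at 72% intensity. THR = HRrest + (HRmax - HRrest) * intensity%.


HRR = 194 - 68 = 126
THR = 68 + 126 * 0.72
= 68 + 90.72
= 158.72 bpm

158.72 bpm


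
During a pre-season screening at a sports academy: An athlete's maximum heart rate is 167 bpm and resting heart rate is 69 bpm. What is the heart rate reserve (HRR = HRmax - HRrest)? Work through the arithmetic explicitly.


HRR = HRmax - HRrest
= 167 - 69
= 98 bpm

98 bpm


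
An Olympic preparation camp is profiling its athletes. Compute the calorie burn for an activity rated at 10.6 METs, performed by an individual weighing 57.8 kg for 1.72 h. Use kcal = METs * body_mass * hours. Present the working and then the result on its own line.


Product of METs and mass = 10.6 * 57.8 = 612.68
Total kcal = 612.68 * 1.72 = 1053.81 kcal

1053.81 kcal


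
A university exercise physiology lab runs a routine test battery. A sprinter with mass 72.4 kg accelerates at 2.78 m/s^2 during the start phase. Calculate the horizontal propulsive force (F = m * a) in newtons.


F = m * a
= 72.4 * 2.78
= 201.27 N

201.27 N


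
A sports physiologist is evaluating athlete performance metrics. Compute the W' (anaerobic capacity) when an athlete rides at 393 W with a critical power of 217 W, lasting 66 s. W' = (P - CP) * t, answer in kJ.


Above-CP power = 176 W
Duration = 66 s
W' = 176 * 66 = 11616 J
Convert: 11616 / 1000 = 11.616 kJ

11.616 kJ


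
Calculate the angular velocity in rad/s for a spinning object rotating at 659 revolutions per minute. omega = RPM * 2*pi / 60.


omega = RPM * 2*pi / 60
= 659 * 6.28318531 / 60
= 69.01 rad/s

69.01 rad/s


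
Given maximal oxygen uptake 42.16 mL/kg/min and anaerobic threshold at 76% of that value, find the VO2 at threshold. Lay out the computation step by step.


Percentage as decimal = 0.76
VO2 at AT = 42.16 * 0.76 = 32.04 mL/kg/min

32.04 mL/kg/min


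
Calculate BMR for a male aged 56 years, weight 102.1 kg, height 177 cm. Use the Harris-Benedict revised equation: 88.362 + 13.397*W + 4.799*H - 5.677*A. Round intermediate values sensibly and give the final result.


Substituting values:
W term = 13.397 * 102.1 = 1367.8337
H term = 4.799 * 177 = 849.423
A term = 5.677 * 56 = 317.912
BMR = 1987.71 kcal/day

1987.71 kcal/day


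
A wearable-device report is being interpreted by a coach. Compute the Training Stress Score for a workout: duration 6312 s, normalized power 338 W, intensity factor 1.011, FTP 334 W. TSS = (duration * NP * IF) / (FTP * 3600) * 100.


Product = 6312 * 338 * 1.011 = 2156924.016
Base = 334 * 3600 = 1202400
TSS = 2156924.016 / 1202400 * 100 = 179.38

179.38 TSS


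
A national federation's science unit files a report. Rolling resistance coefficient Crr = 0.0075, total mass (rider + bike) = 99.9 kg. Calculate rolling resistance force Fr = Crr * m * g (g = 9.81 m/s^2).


Fr = Crr * m * g
= 0.0075 * 99.9 * 9.81
= 7.35 N

7.35 N


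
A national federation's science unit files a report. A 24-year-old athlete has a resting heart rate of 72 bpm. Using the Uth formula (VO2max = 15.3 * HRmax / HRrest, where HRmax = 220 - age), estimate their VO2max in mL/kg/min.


HRmax = 220 - 24 = 196 bpm
Ratio = HRmax / HRrest = 196 / 72 = 2.7222
VO2max = 15.3 * 2.7222 = 41.65 mL/kg/min

41.65 mL/kg/min


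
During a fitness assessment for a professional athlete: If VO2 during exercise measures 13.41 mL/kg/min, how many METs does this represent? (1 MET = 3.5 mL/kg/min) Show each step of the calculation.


METs = VO2 / 3.5 = 13.41 / 3.5 = 3.83

3.83 METs


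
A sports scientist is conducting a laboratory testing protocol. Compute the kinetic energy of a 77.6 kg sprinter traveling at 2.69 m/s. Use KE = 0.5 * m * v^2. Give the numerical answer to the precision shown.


Velocity squared = 7.2361
KE = 0.5 * 77.6 * 7.2361 = 280.76 J

280.76 J


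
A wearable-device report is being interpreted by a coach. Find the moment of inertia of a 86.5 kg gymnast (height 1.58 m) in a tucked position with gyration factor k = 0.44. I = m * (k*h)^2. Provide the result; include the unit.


Radius of gyration = 0.44 * 1.58 = 0.6952 m
I = 86.5 * 0.6952^2
= 86.5 * 0.483303
= 41.806 kg*m^2

41.806 kg*m^2


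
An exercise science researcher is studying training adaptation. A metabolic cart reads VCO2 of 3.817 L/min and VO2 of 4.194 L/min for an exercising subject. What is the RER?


RER = VCO2 / VO2 = 3.817 / 4.194 = 0.9101

0.9101


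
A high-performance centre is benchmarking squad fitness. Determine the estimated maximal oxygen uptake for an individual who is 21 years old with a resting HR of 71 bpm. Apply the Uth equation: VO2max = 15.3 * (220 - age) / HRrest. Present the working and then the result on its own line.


HRmax = 220 - 21 = 199
VO2max = 15.3 * (199 / 71)
= 15.3 * 2.8028
= 42.88 mL/kg/min

42.88 mL/kg/min


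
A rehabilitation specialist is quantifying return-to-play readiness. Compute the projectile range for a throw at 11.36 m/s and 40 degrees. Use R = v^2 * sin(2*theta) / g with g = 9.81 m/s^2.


Two times the angle = 80 degrees
sin(80) = 0.984808
R = 129.0496 * 0.984808 / 9.81 = 12.955 m

12.955 m


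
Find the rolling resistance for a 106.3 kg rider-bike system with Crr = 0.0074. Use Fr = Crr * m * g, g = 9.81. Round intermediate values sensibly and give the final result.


m * g = 106.3 * 9.81 = 1042.803 N
Fr = 0.0074 * 1042.803 = 7.717 N

7.717 N


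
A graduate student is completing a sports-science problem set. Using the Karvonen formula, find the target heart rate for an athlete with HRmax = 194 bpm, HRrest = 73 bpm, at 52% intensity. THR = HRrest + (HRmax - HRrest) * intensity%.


HRR = 194 - 73 = 121
THR = 73 + 121 * 0.52
= 73 + 62.92
= 135.92 bpm

135.92 bpm


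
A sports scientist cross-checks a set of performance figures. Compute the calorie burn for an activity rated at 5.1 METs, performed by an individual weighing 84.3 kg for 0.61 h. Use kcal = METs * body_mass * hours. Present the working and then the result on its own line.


Product of METs and mass = 5.1 * 84.3 = 429.93
Total kcal = 429.93 * 0.61 = 262.26 kcal

262.26 kcal


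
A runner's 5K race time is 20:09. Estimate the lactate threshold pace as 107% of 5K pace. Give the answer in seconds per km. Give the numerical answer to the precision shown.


Total race time = 20*60 + 9 = 1209 seconds
5K pace = 1209 / 5 = 241.8 sec/km
LT pace = 241.8 * 1.07 = 258.73 sec/km

258.73 s/km


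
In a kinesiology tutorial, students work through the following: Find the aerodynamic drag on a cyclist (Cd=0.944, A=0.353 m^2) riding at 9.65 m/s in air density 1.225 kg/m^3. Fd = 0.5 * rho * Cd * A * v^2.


Fd = 0.5 * 1.225 * 0.944 * 0.353 * 9.65^2
= 0.5 * 1.225 * 0.944 * 0.353 * 93.1225
= 19.007 N

19.007 N


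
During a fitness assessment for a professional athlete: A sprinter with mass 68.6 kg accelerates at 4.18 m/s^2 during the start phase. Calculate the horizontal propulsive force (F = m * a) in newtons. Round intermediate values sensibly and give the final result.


F = m * a
= 68.6 * 4.18
= 286.75 N

286.75 N


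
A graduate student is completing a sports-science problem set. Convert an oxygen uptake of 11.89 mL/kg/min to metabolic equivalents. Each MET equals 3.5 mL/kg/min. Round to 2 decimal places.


One MET = 3.5 mL/kg/min
Number of METs = 11.89 / 3.5
= 3.4 METs

3.4 METs


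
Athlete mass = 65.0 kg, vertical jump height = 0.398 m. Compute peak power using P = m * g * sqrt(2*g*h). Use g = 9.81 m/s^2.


sqrt(2 * 9.81 * 0.398) = sqrt(7.80876) = 2.794416 m/s
P = 65.0 * 9.81 * 2.794416
= 1781.86 W

1781.86 W


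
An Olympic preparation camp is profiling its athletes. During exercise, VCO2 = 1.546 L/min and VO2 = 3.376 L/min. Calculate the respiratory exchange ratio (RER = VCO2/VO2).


RER = VCO2 / VO2
= 1.546 / 3.376
= 0.4579

0.4579


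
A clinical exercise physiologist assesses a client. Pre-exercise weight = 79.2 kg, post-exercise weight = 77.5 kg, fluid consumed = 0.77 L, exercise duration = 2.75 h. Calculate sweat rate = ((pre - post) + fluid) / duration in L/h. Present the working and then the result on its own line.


Weight loss = 79.2 - 77.5 = 1.7 kg (approx L)
Total sweat = 1.7 + 0.77 = 2.47 L
Sweat rate = 2.47 / 2.75 = 0.898 L/h

0.898 L/h


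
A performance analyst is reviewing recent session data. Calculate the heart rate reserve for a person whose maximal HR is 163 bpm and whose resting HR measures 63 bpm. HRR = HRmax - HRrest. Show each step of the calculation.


HRmax = 163 bpm
HRrest = 63 bpm
HRR = 163 - 63 = 100 bpm

100 bpm


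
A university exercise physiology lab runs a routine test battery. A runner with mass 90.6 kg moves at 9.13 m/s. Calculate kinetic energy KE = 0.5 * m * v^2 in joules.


v^2 = 9.13^2 = 83.3569
KE = 0.5 * 90.6 * 83.3569
= 3776.07 J

3776.07 J


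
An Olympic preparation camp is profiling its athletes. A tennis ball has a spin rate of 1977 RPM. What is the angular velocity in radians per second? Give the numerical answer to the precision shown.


Convert RPM to rad/s: multiply by 2*pi and divide by 60
omega = 1977 * 2 * pi / 60
= 207.031 rad/s

207.031 rad/s


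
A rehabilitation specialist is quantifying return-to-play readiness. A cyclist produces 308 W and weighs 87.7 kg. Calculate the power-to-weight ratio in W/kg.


P/W = power / mass
= 308 / 87.7
= 3.512 W/kg

3.512 W/kg


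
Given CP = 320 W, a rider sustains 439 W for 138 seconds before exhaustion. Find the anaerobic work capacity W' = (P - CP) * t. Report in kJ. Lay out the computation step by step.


Excess power = 439 - 320 = 119 W
Work above CP = 119 * 138 = 16422 J
W' = 16.422 kJ

16.422 kJ


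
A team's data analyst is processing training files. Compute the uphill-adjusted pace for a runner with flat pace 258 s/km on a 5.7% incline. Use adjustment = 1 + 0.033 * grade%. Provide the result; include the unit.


Adjustment factor = 1 + 0.033 * 5.7 = 1.1881
Grade-adjusted pace = 258 * 1.1881 = 306.53 s/km

306.53 s/km


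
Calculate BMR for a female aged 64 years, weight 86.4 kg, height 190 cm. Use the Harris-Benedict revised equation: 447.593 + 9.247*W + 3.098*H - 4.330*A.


Substituting values:
W term = 9.247 * 86.4 = 798.9408
H term = 3.098 * 190 = 588.62
A term = 4.330 * 64 = 277.12
BMR = 1558.03 kcal/day

1558.03 kcal/day


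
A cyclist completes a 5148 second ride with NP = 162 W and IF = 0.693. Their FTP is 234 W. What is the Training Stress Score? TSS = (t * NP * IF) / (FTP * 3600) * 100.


t * NP * IF = 5148 * 162 * 0.693 = 577945.368
FTP * 3600 = 842400
TSS = (577945.368 / 842400) * 100 = 68.61

68.61 TSS


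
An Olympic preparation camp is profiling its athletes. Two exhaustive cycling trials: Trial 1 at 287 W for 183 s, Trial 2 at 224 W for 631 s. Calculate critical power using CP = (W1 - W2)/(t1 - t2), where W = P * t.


W1 = 287 * 183 = 52521 J
W2 = 224 * 631 = 141344 J
CP = (52521 - 141344) / (183 - 631)
= -88823 / -448
= 198.27 W

198.27 W


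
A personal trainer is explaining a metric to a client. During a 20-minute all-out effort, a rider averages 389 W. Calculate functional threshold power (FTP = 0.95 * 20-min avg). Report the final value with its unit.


FTP = 0.95 * 389
= 369.55 W

369.55 W


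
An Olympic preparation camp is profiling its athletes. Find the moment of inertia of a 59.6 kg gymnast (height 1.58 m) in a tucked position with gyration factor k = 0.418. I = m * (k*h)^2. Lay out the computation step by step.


Radius of gyration = 0.418 * 1.58 = 0.66044 m
I = 59.6 * 0.66044^2
= 59.6 * 0.436181
= 25.996 kg*m^2

25.996 kg*m^2


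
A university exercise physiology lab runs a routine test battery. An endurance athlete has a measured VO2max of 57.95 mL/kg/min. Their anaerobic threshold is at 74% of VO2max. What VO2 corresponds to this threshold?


Anaerobic threshold VO2 = VO2max * 74%
= 57.95 * 0.74
= 42.88 mL/kg/min

42.88 mL/kg/min


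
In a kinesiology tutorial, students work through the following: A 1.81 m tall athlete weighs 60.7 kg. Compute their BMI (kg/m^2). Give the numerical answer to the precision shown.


height^2 = 3.2761 m^2
BMI = 60.7 / 3.2761 = 18.53 kg/m^2

18.53 kg/m^2


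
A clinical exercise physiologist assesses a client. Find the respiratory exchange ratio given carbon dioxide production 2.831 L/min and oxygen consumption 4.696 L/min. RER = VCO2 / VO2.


VCO2 = 2.831 L/min
VO2 = 4.696 L/min
RER = 2.831 / 4.696 = 0.6029

0.6029


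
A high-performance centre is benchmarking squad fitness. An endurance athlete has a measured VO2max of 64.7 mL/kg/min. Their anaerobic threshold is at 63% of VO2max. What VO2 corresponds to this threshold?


Anaerobic threshold VO2 = VO2max * 63%
= 64.7 * 0.63
= 40.76 mL/kg/min

40.76 mL/kg/min


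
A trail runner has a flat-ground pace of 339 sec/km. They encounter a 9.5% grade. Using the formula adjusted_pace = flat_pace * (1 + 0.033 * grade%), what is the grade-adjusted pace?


Grade factor = 1 + 0.033 * 9.5 = 1.3135
Adjusted = 339 * 1.3135 = 445.28 sec/km

445.28 s/km


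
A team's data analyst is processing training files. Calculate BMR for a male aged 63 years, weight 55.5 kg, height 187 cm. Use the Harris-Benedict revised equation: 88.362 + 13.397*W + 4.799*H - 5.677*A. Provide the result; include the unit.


Substituting values:
W term = 13.397 * 55.5 = 743.5335
H term = 4.799 * 187 = 897.413
A term = 5.677 * 63 = 357.651
BMR = 1371.66 kcal/day

1371.66 kcal/day


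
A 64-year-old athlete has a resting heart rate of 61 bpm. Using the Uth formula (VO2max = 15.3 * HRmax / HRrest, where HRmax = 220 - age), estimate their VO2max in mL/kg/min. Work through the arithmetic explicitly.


HRmax = 220 - 64 = 156 bpm
Ratio = HRmax / HRrest = 156 / 61 = 2.5574
VO2max = 15.3 * 2.5574 = 39.13 mL/kg/min

39.13 mL/kg/min


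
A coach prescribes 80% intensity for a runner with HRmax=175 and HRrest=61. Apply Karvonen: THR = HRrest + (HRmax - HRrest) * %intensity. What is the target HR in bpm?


Heart rate reserve = 175 - 61 = 114
Intensity fraction = 80 / 100 = 0.8
THR = 61 + 114 * 0.8 = 152.2 bpm

152.2 bpm


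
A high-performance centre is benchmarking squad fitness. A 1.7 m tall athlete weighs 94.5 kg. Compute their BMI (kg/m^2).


height^2 = 2.89 m^2
BMI = 94.5 / 2.89 = 32.7 kg/m^2

32.7 kg/m^2


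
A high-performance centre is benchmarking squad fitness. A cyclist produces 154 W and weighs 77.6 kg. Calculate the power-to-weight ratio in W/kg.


P/W = power / mass
= 154 / 77.6
= 1.985 W/kg

1.985 W/kg


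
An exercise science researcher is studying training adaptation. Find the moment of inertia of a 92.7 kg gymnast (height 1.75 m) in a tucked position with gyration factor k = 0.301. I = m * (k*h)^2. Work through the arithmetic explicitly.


Radius of gyration = 0.301 * 1.75 = 0.52675 m
I = 92.7 * 0.52675^2
= 92.7 * 0.277466
= 25.721 kg*m^2

25.721 kg*m^2


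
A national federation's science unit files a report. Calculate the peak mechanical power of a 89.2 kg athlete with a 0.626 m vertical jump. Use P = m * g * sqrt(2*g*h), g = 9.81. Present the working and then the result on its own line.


First, sqrt(2gh) = sqrt(2 * 9.81 * 0.626)
= sqrt(12.28212) = 3.504586 m/s
Power = 89.2 * 9.81 * 3.504586 = 3066.69 W

3066.69 W


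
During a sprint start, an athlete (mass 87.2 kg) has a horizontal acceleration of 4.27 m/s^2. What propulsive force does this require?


Propulsive force = mass * acceleration
= 87.2 kg * 4.27 m/s^2
= 372.34 N

372.34 N


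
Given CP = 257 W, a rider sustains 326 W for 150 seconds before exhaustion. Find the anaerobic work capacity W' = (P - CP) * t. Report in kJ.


Excess power = 326 - 257 = 69 W
Work above CP = 69 * 150 = 10350 J
W' = 10.35 kJ

10.35 kJ


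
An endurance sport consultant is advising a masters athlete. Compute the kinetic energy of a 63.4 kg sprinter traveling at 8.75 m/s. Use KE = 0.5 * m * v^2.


Velocity squared = 76.5625
KE = 0.5 * 63.4 * 76.5625 = 2427.03 J

2427.03 J


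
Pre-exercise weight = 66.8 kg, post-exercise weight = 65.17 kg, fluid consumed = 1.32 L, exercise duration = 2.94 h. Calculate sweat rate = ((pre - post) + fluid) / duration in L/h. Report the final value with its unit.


Weight loss = 66.8 - 65.17 = 1.63 kg (approx L)
Total sweat = 1.63 + 1.32 = 2.95 L
Sweat rate = 2.95 / 2.94 = 1.003 L/h

1.003 L/h


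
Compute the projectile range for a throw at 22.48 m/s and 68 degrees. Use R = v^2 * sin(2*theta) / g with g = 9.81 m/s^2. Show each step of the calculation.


Two times the angle = 136 degrees
sin(136) = 0.694658
R = 505.3504 * 0.694658 / 9.81 = 35.784 m

35.784 m


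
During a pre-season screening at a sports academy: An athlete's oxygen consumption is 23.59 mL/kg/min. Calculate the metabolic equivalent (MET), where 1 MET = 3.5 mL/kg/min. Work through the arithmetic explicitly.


MET = VO2 / 3.5
= 23.59 / 3.5
= 6.74 METs

6.74 METs


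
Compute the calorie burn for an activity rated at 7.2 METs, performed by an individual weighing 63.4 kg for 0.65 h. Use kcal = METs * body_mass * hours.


Product of METs and mass = 7.2 * 63.4 = 456.48
Total kcal = 456.48 * 0.65 = 296.71 kcal

296.71 kcal


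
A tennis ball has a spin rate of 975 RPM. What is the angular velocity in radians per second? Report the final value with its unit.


Convert RPM to rad/s: multiply by 2*pi and divide by 60
omega = 975 * 2 * pi / 60
= 102.102 rad/s

102.102 rad/s


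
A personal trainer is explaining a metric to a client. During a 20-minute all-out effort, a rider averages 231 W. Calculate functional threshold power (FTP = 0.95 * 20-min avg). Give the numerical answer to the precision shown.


FTP = 0.95 * 231
= 219.45 W

219.45 W


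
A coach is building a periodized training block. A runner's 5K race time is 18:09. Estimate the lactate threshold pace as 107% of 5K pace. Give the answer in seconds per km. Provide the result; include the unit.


Total race time = 18*60 + 9 = 1089 seconds
5K pace = 1089 / 5 = 217.8 sec/km
LT pace = 217.8 * 1.07 = 233.05 sec/km

233.05 s/km


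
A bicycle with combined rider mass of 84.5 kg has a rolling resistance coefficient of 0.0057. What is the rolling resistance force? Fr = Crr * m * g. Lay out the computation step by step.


Fr = 0.0057 * 84.5 * 9.81
= 0.48165 * 9.81
= 4.725 N

4.725 N


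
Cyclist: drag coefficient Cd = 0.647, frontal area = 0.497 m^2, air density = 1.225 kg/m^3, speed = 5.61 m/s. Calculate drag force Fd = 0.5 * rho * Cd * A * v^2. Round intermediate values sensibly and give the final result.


v^2 = 5.61^2 = 31.4721
Fd = 0.5 * 1.225 * 0.647 * 0.497 * 31.4721
= 6.199 N

6.199 N


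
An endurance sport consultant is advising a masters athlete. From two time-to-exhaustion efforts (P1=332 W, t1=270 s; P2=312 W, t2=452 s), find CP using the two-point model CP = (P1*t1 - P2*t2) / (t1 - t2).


Work in trial 1 = 89640 J
Work in trial 2 = 141024 J
Delta work = -51384 J
Delta time = -182 s
CP = -51384 / -182 = 282.33 W

282.33 W


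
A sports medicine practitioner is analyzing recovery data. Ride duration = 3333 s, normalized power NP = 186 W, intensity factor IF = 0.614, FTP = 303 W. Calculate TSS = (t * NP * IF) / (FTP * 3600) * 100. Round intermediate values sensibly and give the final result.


Numerator = 3333 * 186 * 0.614 = 380641.932
Denominator = 303 * 3600 = 1090800
TSS = 380641.932 / 1090800 * 100
= 34.9

34.9 TSS


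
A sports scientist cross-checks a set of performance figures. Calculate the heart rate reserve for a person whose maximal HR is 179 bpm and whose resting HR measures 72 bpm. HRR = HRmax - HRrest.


HRmax = 179 bpm
HRrest = 72 bpm
HRR = 179 - 72 = 107 bpm

107 bpm


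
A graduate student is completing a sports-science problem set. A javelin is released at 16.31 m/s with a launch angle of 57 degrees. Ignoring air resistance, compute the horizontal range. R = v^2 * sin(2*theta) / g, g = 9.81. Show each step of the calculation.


Launch speed squared = 266.0161
sin(2 * 57 deg) = 0.913545
Range = 266.0161 * 0.913545 / 9.81
= 24.772 m

24.772 m


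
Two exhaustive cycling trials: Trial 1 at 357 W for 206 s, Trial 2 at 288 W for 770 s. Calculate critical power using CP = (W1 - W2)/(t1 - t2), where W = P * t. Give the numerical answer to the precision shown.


W1 = 357 * 206 = 73542 J
W2 = 288 * 770 = 221760 J
CP = (73542 - 221760) / (206 - 770)
= -148218 / -564
= 262.8 W

262.8 W


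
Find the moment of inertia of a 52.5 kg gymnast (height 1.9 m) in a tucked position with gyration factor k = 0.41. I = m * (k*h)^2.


Radius of gyration = 0.41 * 1.9 = 0.779 m
I = 52.5 * 0.779^2
= 52.5 * 0.606841
= 31.859 kg*m^2

31.859 kg*m^2


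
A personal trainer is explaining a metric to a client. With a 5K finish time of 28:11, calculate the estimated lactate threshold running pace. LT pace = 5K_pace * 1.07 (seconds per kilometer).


Race duration = 1691 s for 5 km
Average pace = 1691 / 5 = 338.2 s/km
LT pace = 338.2 * 1.07
= 361.87 s/km

361.87 s/km


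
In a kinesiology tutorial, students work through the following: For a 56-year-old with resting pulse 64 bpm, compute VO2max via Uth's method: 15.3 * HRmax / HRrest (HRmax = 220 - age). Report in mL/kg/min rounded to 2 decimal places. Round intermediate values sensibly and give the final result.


Step 1: HRmax = 220 - 56 = 164 bpm
Step 2: Ratio = 164 / 64 = 2.5625
Step 3: VO2max = 15.3 * 2.5625 = 39.21 mL/kg/min

39.21 mL/kg/min


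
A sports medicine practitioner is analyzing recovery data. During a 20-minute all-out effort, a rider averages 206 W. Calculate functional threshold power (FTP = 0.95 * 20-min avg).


FTP = 0.95 * 206
= 195.7 W

195.7 W


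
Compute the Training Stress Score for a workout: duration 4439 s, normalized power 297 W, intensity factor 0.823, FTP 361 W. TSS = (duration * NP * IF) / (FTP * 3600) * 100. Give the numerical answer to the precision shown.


Product = 4439 * 297 * 0.823 = 1085029.209
Base = 361 * 3600 = 1299600
TSS = 1085029.209 / 1299600 * 100 = 83.49

83.49 TSS


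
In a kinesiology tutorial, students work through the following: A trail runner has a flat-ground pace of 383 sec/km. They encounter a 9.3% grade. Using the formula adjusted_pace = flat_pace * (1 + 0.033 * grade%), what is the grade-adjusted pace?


Grade factor = 1 + 0.033 * 9.3 = 1.3069
Adjusted = 383 * 1.3069 = 500.54 sec/km

500.54 s/km


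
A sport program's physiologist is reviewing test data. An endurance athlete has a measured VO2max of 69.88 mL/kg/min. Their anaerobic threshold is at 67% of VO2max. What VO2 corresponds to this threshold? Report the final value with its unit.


Anaerobic threshold VO2 = VO2max * 67%
= 69.88 * 0.67
= 46.82 mL/kg/min

46.82 mL/kg/min


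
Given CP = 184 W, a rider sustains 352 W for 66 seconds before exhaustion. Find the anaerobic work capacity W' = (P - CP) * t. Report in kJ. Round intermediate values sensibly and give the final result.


Excess power = 352 - 184 = 168 W
Work above CP = 168 * 66 = 11088 J
W' = 11.088 kJ

11.088 kJ


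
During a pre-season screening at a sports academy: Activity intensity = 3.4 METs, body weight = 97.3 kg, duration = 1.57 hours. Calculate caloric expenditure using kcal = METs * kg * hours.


kcal = 3.4 * 97.3 * 1.57
= 330.82 * 1.57
= 519.39 kcal

519.39 kcal


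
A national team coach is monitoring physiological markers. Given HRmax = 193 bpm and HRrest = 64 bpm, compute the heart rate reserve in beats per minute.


Heart rate reserve = maximum HR minus resting HR
HRR = 193 - 64 = 129 bpm

129 bpm


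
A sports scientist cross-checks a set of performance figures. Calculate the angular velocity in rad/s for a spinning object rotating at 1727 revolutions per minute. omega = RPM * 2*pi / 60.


omega = RPM * 2*pi / 60
= 1727 * 6.28318531 / 60
= 180.851 rad/s

180.851 rad/s


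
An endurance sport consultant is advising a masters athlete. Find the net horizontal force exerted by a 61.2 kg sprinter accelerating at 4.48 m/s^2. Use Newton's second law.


Newton's second law: F = m * a
F = 61.2 * 4.48 = 274.18 N

274.18 N


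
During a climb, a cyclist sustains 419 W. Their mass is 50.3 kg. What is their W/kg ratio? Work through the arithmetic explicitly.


Power-to-weight = 419 W / 50.3 kg
= 8.33 W/kg

8.33 W/kg


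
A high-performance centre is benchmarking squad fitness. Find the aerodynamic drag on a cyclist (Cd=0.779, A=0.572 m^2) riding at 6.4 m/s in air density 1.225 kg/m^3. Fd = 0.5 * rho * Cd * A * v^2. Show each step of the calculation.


Fd = 0.5 * 1.225 * 0.779 * 0.572 * 6.4^2
= 0.5 * 1.225 * 0.779 * 0.572 * 40.96
= 11.179 N

11.179 N


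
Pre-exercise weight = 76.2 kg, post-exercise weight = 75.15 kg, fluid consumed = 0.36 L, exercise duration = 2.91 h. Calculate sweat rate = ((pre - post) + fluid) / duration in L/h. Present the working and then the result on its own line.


Weight loss = 76.2 - 75.15 = 1.05 kg (approx L)
Total sweat = 1.05 + 0.36 = 1.41 L
Sweat rate = 1.41 / 2.91 = 0.485 L/h

0.485 L/h


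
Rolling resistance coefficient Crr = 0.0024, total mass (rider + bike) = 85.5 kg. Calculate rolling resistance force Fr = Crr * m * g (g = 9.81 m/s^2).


Fr = Crr * m * g
= 0.0024 * 85.5 * 9.81
= 2.013 N

2.013 N


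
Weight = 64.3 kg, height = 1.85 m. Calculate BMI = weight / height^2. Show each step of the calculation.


height^2 = 1.85^2 = 3.4225
BMI = 64.3 / 3.4225 = 18.79 kg/m^2

18.79 kg/m^2


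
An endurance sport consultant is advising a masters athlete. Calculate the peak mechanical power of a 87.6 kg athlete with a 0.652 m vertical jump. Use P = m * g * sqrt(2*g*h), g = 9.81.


First, sqrt(2gh) = sqrt(2 * 9.81 * 0.652)
= sqrt(12.79224) = 3.576624 m/s
Power = 87.6 * 9.81 * 3.576624 = 3073.59 W

3073.59 W


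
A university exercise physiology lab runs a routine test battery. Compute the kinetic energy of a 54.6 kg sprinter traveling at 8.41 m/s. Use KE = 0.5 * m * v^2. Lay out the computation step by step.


Velocity squared = 70.7281
KE = 0.5 * 54.6 * 70.7281 = 1930.88 J

1930.88 J


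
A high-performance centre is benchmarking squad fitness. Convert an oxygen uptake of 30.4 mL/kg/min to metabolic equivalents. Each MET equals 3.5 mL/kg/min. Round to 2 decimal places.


One MET = 3.5 mL/kg/min
Number of METs = 30.4 / 3.5
= 8.69 METs

8.69 METs


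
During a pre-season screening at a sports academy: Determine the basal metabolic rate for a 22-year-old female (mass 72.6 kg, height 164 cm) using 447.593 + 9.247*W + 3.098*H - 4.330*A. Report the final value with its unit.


BMR = 447.593 + 9.247*72.6 + 3.098*164 - 4.330*22
= 1531.74 kcal/day

1531.74 kcal/day


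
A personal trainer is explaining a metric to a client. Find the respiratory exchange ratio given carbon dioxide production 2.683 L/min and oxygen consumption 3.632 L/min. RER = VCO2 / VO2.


VCO2 = 2.683 L/min
VO2 = 3.632 L/min
RER = 2.683 / 3.632 = 0.7387

0.7387


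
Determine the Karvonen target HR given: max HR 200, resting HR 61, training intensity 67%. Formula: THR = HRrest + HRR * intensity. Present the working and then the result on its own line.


HRR = HRmax - HRrest = 200 - 61 = 139
THR = 61 + 139 * 0.67
= 154.13 bpm

154.13 bpm


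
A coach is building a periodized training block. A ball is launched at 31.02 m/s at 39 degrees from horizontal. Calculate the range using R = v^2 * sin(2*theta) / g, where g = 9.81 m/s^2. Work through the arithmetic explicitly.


sin(2 * 39) = sin(78) = 0.978148
v^2 = 31.02^2 = 962.2404
R = 962.2404 * 0.978148 / 9.81
= 95.944 m

95.944 m


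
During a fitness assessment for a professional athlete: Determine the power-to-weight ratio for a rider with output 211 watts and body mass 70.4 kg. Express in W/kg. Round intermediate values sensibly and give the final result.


P/W = 211 / 70.4 = 2.997 W/kg

2.997 W/kg


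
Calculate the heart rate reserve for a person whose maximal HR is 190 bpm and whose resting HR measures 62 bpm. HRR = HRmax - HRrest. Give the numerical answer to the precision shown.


HRmax = 190 bpm
HRrest = 62 bpm
HRR = 190 - 62 = 128 bpm

128 bpm


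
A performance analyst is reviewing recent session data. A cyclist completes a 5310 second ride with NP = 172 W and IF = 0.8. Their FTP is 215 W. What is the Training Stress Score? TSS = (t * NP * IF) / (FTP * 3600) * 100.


t * NP * IF = 5310 * 172 * 0.8 = 730656.0
FTP * 3600 = 774000
TSS = (730656.0 / 774000) * 100 = 94.4

94.4 TSS


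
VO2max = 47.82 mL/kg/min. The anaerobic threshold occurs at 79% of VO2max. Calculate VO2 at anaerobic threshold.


AT fraction = 79 / 100 = 0.79
AT VO2 = 47.82 * 0.79
= 37.78 mL/kg/min

37.78 mL/kg/min


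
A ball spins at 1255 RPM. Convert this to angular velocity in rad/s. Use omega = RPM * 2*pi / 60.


omega = 1255 * 2 * pi / 60
= 1255 * 6.28318531 / 60
= 7885.398 / 60
= 131.423 rad/s

131.423 rad/s


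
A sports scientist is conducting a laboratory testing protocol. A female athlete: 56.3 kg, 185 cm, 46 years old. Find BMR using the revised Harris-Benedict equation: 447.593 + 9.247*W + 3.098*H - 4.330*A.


Intercept = 447.593
Weight contribution = 9.247 * 56.3 = 520.6061
Height contribution = 3.098 * 185 = 573.13
Age contribution = 4.33 * 46 = 199.18
BMR = 447.593 + 520.6061 + 573.13 - 199.18
= 1342.15 kcal/day

1342.15 kcal/day


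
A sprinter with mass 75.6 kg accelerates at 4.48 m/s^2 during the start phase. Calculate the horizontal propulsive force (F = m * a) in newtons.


F = m * a
= 75.6 * 4.48
= 338.69 N

338.69 N


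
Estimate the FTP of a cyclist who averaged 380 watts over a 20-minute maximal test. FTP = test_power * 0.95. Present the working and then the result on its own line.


FTP = 380 * 0.95 = 361.0 W

361.0 W


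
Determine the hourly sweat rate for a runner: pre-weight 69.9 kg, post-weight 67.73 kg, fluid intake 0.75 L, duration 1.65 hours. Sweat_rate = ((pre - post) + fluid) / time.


Mass lost = 69.9 - 67.73 = 2.17 kg
Add fluid consumed: 2.17 + 0.75 = 2.92 L total sweat
Sweat rate = 2.92 / 1.65 = 1.77 L/h

1.77 L/h


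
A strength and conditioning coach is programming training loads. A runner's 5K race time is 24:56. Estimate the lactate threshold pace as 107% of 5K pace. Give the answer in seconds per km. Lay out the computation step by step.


Total race time = 24*60 + 56 = 1496 seconds
5K pace = 1496 / 5 = 299.2 sec/km
LT pace = 299.2 * 1.07 = 320.14 sec/km

320.14 s/km


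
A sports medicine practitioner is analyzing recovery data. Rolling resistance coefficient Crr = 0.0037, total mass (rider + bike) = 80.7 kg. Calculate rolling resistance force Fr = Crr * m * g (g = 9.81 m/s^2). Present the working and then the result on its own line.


Fr = Crr * m * g
= 0.0037 * 80.7 * 9.81
= 2.929 N

2.929 N


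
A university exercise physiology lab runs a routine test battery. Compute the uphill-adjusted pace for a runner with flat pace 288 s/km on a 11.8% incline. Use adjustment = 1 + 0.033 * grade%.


Adjustment factor = 1 + 0.033 * 11.8 = 1.3894
Grade-adjusted pace = 288 * 1.3894 = 400.15 s/km

400.15 s/km


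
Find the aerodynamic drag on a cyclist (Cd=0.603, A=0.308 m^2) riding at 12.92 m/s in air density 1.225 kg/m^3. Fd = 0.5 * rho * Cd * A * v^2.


Fd = 0.5 * 1.225 * 0.603 * 0.308 * 12.92^2
= 0.5 * 1.225 * 0.603 * 0.308 * 166.9264
= 18.989 N

18.989 N


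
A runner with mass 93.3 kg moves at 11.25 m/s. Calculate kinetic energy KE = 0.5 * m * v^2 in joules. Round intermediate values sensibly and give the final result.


v^2 = 11.25^2 = 126.5625
KE = 0.5 * 93.3 * 126.5625
= 5904.14 J

5904.14 J


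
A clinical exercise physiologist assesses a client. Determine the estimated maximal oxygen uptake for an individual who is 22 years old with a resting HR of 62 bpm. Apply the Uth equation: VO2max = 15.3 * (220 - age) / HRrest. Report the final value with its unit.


HRmax = 220 - 22 = 198
VO2max = 15.3 * (198 / 62)
= 15.3 * 3.1935
= 48.86 mL/kg/min

48.86 mL/kg/min


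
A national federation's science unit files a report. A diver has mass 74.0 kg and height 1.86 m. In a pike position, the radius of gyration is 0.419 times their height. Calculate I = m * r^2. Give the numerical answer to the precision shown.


r = 0.419 * 1.86 = 0.77934 m
I = m * r^2 = 74.0 * 0.607371 = 44.945 kg*m^2

44.945 kg*m^2


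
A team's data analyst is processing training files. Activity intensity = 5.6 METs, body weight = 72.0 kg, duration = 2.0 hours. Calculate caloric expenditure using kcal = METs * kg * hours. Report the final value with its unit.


kcal = 5.6 * 72.0 * 2.0
= 403.2 * 2.0
= 806.4 kcal

806.4 kcal


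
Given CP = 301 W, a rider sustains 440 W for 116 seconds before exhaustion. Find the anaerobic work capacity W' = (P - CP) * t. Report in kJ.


Excess power = 440 - 301 = 139 W
Work above CP = 139 * 116 = 16124 J
W' = 16.124 kJ

16.124 kJ


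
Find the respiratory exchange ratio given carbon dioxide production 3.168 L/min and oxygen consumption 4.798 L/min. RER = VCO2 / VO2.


VCO2 = 3.168 L/min
VO2 = 4.798 L/min
RER = 3.168 / 4.798 = 0.6603

0.6603


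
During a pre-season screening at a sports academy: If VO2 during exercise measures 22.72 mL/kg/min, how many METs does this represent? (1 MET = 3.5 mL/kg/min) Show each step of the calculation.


METs = VO2 / 3.5 = 22.72 / 3.5 = 6.49

6.49 METs


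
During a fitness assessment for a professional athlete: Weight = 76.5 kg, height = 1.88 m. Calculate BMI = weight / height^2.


height^2 = 1.88^2 = 3.5344
BMI = 76.5 / 3.5344 = 21.64 kg/m^2

21.64 kg/m^2


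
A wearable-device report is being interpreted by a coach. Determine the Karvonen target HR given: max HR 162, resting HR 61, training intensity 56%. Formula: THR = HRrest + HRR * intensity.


HRR = HRmax - HRrest = 162 - 61 = 101
THR = 61 + 101 * 0.56
= 117.56 bpm

117.56 bpm


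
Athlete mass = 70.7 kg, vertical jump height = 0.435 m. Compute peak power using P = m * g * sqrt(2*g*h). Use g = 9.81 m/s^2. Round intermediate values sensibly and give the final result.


sqrt(2 * 9.81 * 0.435) = sqrt(8.5347) = 2.921421 m/s
P = 70.7 * 9.81 * 2.921421
= 2026.2 W

2026.2 W


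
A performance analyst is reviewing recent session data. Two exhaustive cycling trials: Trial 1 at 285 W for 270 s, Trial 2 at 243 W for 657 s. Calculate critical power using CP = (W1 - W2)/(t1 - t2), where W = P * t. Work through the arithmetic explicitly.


W1 = 285 * 270 = 76950 J
W2 = 243 * 657 = 159651 J
CP = (76950 - 159651) / (270 - 657)
= -82701 / -387
= 213.7 W

213.7 W


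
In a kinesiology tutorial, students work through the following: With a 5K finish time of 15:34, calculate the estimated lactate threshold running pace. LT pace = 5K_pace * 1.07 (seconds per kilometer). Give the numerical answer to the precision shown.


Race duration = 934 s for 5 km
Average pace = 934 / 5 = 186.8 s/km
LT pace = 186.8 * 1.07
= 199.88 s/km

199.88 s/km


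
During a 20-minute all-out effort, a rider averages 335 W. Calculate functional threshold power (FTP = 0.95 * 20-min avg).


FTP = 0.95 * 335
= 318.25 W

318.25 W


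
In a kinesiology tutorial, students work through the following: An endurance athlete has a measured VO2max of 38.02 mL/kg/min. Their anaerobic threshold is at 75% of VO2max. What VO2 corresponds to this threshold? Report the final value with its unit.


Anaerobic threshold VO2 = VO2max * 75%
= 38.02 * 0.75
= 28.52 mL/kg/min

28.52 mL/kg/min


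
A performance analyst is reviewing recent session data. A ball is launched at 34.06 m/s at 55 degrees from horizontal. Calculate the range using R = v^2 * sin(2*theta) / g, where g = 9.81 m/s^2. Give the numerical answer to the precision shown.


sin(2 * 55) = sin(110) = 0.939693
v^2 = 34.06^2 = 1160.0836
R = 1160.0836 * 0.939693 / 9.81
= 111.124 m

111.124 m


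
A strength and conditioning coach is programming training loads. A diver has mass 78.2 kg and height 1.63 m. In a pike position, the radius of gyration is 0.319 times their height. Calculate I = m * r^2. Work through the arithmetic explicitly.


r = 0.319 * 1.63 = 0.51997 m
I = m * r^2 = 78.2 * 0.270369 = 21.143 kg*m^2

21.143 kg*m^2


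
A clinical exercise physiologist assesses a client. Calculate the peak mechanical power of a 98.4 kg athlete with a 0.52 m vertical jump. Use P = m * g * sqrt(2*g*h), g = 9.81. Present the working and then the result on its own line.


First, sqrt(2gh) = sqrt(2 * 9.81 * 0.52)
= sqrt(10.2024) = 3.19412 m/s
Power = 98.4 * 9.81 * 3.19412 = 3083.3 W

3083.3 W


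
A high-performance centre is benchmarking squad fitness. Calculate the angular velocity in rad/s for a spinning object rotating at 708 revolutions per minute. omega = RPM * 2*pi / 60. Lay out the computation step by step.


omega = RPM * 2*pi / 60
= 708 * 6.28318531 / 60
= 74.142 rad/s

74.142 rad/s


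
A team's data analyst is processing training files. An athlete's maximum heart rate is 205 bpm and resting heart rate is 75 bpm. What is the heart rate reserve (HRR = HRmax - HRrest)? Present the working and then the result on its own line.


HRR = HRmax - HRrest
= 205 - 75
= 130 bpm

130 bpm


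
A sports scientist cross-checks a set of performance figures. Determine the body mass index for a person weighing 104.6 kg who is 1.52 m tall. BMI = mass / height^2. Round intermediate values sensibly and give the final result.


BMI = mass / height^2
= 104.6 / 1.52^2
= 104.6 / 2.3104
= 45.27 kg/m^2

45.27 kg/m^2


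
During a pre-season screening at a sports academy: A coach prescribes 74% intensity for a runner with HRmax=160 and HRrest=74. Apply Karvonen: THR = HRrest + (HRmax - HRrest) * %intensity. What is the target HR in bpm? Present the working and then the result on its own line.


Heart rate reserve = 160 - 74 = 86
Intensity fraction = 74 / 100 = 0.74
THR = 74 + 86 * 0.74 = 137.64 bpm

137.64 bpm


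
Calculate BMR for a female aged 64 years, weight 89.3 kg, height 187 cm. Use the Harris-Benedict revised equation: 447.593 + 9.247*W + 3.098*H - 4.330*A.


Substituting values:
W term = 9.247 * 89.3 = 825.7571
H term = 3.098 * 187 = 579.326
A term = 4.330 * 64 = 277.12
BMR = 1575.56 kcal/day

1575.56 kcal/day


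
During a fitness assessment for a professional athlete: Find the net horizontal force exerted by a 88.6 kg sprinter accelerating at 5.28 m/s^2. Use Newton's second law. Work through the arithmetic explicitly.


Newton's second law: F = m * a
F = 88.6 * 5.28 = 467.81 N

467.81 N


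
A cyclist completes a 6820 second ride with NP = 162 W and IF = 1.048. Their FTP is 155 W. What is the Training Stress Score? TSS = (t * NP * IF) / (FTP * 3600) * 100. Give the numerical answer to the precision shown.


t * NP * IF = 6820 * 162 * 1.048 = 1157872.32
FTP * 3600 = 558000
TSS = (1157872.32 / 558000) * 100 = 207.5

207.5 TSS


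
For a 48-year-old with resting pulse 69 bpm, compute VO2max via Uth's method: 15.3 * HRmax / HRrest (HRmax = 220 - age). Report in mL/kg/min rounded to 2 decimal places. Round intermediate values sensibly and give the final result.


Step 1: HRmax = 220 - 48 = 172 bpm
Step 2: Ratio = 172 / 69 = 2.4928
Step 3: VO2max = 15.3 * 2.4928 = 38.14 mL/kg/min

38.14 mL/kg/min


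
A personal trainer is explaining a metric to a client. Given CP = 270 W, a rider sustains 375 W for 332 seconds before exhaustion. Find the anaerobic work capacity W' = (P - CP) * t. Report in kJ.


Excess power = 375 - 270 = 105 W
Work above CP = 105 * 332 = 34860 J
W' = 34.86 kJ

34.86 kJ


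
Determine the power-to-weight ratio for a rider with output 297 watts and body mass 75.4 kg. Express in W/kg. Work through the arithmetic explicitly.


P/W = 297 / 75.4 = 3.939 W/kg

3.939 W/kg


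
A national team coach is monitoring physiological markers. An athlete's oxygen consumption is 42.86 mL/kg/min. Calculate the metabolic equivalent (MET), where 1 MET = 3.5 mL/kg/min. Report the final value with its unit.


MET = VO2 / 3.5
= 42.86 / 3.5
= 12.25 METs

12.25 METs
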